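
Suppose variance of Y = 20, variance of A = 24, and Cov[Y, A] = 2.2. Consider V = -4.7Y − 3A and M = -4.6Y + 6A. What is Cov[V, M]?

Cov[V, M] = -31.28

By bilinearity, Cov[V, M] = ac·variance of Y + bd·variance of A + (ad+bc)·Cov[Y, A], with a=-4.7, b=-3, c=-4.6, d=6.
ac·variance of Y = (-4.7)·(-4.6)·20 = 432.4
bd·variance of A = (-3)·6·24 = -432
(ad+bc)·Cov[Y, A] = (-14.4)·2.2 = -31.68
Cov[V, M] = 432.4 + (-432) + (-31.68) = -31.28.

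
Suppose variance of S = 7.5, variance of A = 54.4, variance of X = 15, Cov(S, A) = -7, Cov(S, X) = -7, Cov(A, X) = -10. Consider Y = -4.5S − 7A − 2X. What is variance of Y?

variance of Y = 2030.475

variance of Y = a²·variance of S + b²·variance of A + c²·variance of X + 2ab·Cov(S, A) + 2ac·Cov(S, X) + 2bc·Cov(A, X), with a = -4.5, b = -7, c = -2.
= 151.875 + 2665.6 + 60 + (-441) + (-126) + (-280)
= 2030.475.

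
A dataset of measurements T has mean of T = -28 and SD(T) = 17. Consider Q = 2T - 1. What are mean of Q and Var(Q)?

mean of Q = -57, Var(Q) = 1156

Q = 2T - 1 is linear with a = 2, b = -1.
mean of Q = a·mean of T + b = 2·(-28) + (-1) = -57.
Var(T) = 17² = 289.
Var(Q) = a²·Var(T) = 2²·289 = 1156 (the additive constant -1 does not affect variance).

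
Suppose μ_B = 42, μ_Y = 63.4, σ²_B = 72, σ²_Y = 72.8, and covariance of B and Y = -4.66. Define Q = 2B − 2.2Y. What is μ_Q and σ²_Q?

μ_Q = -55.48, σ²_Q = 681.36

μ_Q = 2·μ_B + (-2.2)·μ_Y = 2·42 + (-2.2)·63.4 = -55.48.
σ²_Q = a²·σ²_B + b²·σ²_Y + 2ab·covariance of B and Y with a = 2, b = -2.2.
= 2²·72 + (-2.2)²·72.8 + 2·2·(-2.2)·(-4.66)
= 288 + 352.352 + 41.008 = 681.36.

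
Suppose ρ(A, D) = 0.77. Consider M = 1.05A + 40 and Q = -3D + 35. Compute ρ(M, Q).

ρ(M, Q) = -0.77

Linear rescalings preserve |correlation|; the slopes 1.05 and -3 have opposite signs, so the correlation flips sign: ρ(M, Q) = −ρ(A, D) = -0.77.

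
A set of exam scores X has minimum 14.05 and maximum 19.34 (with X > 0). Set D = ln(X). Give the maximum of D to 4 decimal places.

max(D) = 2.9622

ln(X) is increasing on this domain, so max(D) comes from max(X) = 19.34: max(D) = ln(19.34) ≈ 2.9622.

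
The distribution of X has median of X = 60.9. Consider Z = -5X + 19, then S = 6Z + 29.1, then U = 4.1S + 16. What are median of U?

median of Z = (-5)·60.9 + 19 = -285.5.
median of S = 6·(-285.5) + 29.1 = -1683.9.
median of U = 4.1·(-1683.9) + 16 = -6887.99.

median of U = -6887.99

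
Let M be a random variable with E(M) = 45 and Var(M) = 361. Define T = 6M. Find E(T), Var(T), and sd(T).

E(T) = 270, Var(T) = 12996, sd(T) = 114

T = 6M is linear with a = 6, b = 0.
E(T) = a·E(M) + b = 6·45 = 270.
Var(T) = a²·Var(M) = 6²·361 = 12996.
sd(M) = √361 = 19.
sd(T) = |a|·sd(M) = |6|·19 = 114.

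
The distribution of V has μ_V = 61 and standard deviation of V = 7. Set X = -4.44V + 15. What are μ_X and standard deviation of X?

X = -4.44V + 15 is linear with a = -4.44, b = 15.
μ_X = a·μ_V + b = (-4.44)·61 + 15 = -255.84.
standard deviation of X = |a|·standard deviation of V = |-4.44|·7 = 31.08.

μ_X = -255.84, standard deviation of X = 31.08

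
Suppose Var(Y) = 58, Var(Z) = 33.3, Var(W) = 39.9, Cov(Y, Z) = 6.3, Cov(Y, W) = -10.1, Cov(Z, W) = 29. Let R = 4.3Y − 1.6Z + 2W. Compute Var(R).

Var(R) = a²·Var(Y) + b²·Var(Z) + c²·Var(W) + 2ab·Cov(Y, Z) + 2ac·Cov(Y, W) + 2bc·Cov(Z, W), with a = 4.3, b = -1.6, c = 2.
= 1072.42 + 85.248 + 159.6 + (-86.688) + (-173.72) + (-185.6)
= 871.26.

Var(R) = 871.26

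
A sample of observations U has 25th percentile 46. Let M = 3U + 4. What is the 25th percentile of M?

Since a = 3 > 0 the transformation is increasing, so the 25th percentile of M = a·(P_{25} of U) + b = 3·46 + 4 = 142.

25th percentile of M = 142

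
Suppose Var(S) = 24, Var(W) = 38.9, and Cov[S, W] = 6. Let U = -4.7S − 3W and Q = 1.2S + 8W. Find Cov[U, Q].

By bilinearity, Cov[U, Q] = ac·Var(S) + bd·Var(W) + (ad+bc)·Cov[S, W], with a=-4.7, b=-3, c=1.2, d=8.
ac·Var(S) = (-4.7)·1.2·24 = -135.36
bd·Var(W) = (-3)·8·38.9 = -933.6
(ad+bc)·Cov[S, W] = (-41.2)·6 = -247.2
Cov[U, Q] = -135.36 + (-933.6) + (-247.2) = -1316.16.

Cov[U, Q] = -1316.16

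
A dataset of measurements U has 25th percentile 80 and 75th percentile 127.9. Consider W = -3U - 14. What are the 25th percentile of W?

25th percentile of W = -397.7

Since a = -3 < 0 the transformation is decreasing, reversing order: the 25th percentile of W corresponds to the 75th percentile of U.
So P_{25}(W) = a·P_{75}(U) + b = (-3)·127.9 + (-14) = -397.7.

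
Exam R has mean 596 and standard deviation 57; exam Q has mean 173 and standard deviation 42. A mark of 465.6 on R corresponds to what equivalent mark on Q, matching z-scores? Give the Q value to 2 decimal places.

z = (465.6 − 596)/57 ≈ -2.2877.
Q = 173 + z·42 = 173 + (465.6 − 596)·42/57 ≈ 76.92.

Q = 76.92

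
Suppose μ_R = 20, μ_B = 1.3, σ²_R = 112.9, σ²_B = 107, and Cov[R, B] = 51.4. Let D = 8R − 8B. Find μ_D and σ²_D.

μ_D = 8·μ_R + (-8)·μ_B = 8·20 + (-8)·1.3 = 149.6.
σ²_D = a²·σ²_R + b²·σ²_B + 2ab·Cov[R, B] with a = 8, b = -8.
= 8²·112.9 + (-8)²·107 + 2·8·(-8)·51.4
= 7225.6 + 6848 + (-6579.2) = 7494.4.

μ_D = 149.6, σ²_D = 7494.4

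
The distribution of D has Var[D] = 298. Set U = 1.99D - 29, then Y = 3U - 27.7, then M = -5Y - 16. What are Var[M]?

Var[U] = 1.99²·298 = 1180.1098.
Var[Y] = 3²·1180.1098 = 10620.9882.
Var[M] = (-5)²·10620.9882 = 265524.705.

Var[M] = 265524.705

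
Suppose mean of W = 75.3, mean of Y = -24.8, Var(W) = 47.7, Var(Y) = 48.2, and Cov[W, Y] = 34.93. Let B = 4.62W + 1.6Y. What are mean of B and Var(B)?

mean of B = 308.206, Var(B) = 1657.925

mean of B = 4.62·mean of W + 1.6·mean of Y = 4.62·75.3 + 1.6·(-24.8) = 308.206.
Var(B) = a²·Var(W) + b²·Var(Y) + 2ab·Cov[W, Y] with a = 4.62, b = 1.6.
= 4.62²·47.7 + 1.6²·48.2 + 2·4.62·1.6·34.93
= 1018.12788 + 123.392 + 516.40512 = 1657.925.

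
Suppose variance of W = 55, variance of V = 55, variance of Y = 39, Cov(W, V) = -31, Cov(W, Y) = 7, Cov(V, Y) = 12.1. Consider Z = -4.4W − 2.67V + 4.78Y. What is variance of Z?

variance of Z = 1016.29818

variance of Z = a²·variance of W + b²·variance of V + c²·variance of Y + 2ab·Cov(W, V) + 2ac·Cov(W, Y) + 2bc·Cov(V, Y), with a = -4.4, b = -2.67, c = 4.78.
= 1064.8 + 392.0895 + 891.0876 + (-728.376) + (-294.448) + (-308.85492)
= 1016.29818.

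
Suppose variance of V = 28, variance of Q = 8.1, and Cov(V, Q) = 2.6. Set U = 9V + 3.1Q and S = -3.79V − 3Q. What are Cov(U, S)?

By bilinearity, Cov(U, S) = ac·variance of V + bd·variance of Q + (ad+bc)·Cov(V, Q), with a=9, b=3.1, c=-3.79, d=-3.
ac·variance of V = 9·(-3.79)·28 = -955.08
bd·variance of Q = 3.1·(-3)·8.1 = -75.33
(ad+bc)·Cov(V, Q) = (-38.749)·2.6 = -100.7474
Cov(U, S) = -955.08 + (-75.33) + (-100.7474) = -1131.1574.

Cov(U, S) = -1131.1574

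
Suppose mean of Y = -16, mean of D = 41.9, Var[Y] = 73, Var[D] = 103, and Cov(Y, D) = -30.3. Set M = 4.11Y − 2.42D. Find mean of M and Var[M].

mean of M = 4.11·mean of Y + (-2.42)·mean of D = 4.11·(-16) + (-2.42)·41.9 = -167.158.
Var[M] = a²·Var[Y] + b²·Var[D] + 2ab·Cov(Y, D) with a = 4.11, b = -2.42.
= 4.11²·73 + (-2.42)²·103 + 2·4.11·(-2.42)·(-30.3)
= 1233.1233 + 603.2092 + 602.73972 = 2439.07222.

mean of M = -167.158, Var[M] = 2439.07222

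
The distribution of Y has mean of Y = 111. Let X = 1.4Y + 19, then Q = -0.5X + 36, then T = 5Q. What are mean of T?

mean of T = -256

mean of X = 1.4·111 + 19 = 174.4.
mean of Q = (-0.5)·174.4 + 36 = -51.2.
mean of T = 5·(-51.2) = -256.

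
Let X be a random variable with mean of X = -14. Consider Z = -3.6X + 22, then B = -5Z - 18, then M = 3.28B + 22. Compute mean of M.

mean of M = -1224.4

mean of Z = (-3.6)·(-14) + 22 = 72.4.
mean of B = (-5)·72.4 + (-18) = -380.
mean of M = 3.28·(-380) + 22 = -1224.4.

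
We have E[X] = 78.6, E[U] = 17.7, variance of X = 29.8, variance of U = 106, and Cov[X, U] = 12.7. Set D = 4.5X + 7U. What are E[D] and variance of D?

E[D] = 477.6, variance of D = 6597.55

E[D] = 4.5·E[X] + 7·E[U] = 4.5·78.6 + 7·17.7 = 477.6.
variance of D = a²·variance of X + b²·variance of U + 2ab·Cov[X, U] with a = 4.5, b = 7.
= 4.5²·29.8 + 7²·106 + 2·4.5·7·12.7
= 603.45 + 5194 + 800.1 = 6597.55.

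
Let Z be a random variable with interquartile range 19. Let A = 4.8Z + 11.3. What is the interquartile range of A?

Under A = aZ + b, IQR(A) = |a|·IQR(Z) = |4.8|·19 = 91.2 (shifts cancel; spread scales by |a|).

IQR(A) = 91.2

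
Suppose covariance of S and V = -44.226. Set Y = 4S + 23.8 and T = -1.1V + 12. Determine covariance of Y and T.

covariance of Y and T = 194.5944

covariance of Y and T = a·c·covariance of S and V = 4·(-1.1)·(-44.226) = 194.5944. Additive constants drop out.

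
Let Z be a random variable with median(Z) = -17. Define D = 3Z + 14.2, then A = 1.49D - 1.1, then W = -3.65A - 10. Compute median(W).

median(W) = 194.1518

median(D) = 3·(-17) + 14.2 = -36.8.
median(A) = 1.49·(-36.8) + (-1.1) = -55.932.
median(W) = (-3.65)·(-55.932) + (-10) = 194.1518.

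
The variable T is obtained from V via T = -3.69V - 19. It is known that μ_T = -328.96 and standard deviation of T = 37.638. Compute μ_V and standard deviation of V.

From T = -3.69V - 19: μ_T = a·μ_V + b, so μ_V = (μ_T − b)/a = (-328.96 − (-19))/(-3.69) = 84.
standard deviation of T = |a|·standard deviation of V, so standard deviation of V = 37.638/|-3.69| = 10.2.

μ_V = 84, standard deviation of V = 10.2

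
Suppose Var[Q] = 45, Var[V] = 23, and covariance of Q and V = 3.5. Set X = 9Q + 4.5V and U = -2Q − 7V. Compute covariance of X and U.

By bilinearity, covariance of X and U = ac·Var[Q] + bd·Var[V] + (ad+bc)·covariance of Q and V, with a=9, b=4.5, c=-2, d=-7.
ac·Var[Q] = 9·(-2)·45 = -810
bd·Var[V] = 4.5·(-7)·23 = -724.5
(ad+bc)·covariance of Q and V = (-72)·3.5 = -252
covariance of X and U = -810 + (-724.5) + (-252) = -1786.5.

covariance of X and U = -1786.5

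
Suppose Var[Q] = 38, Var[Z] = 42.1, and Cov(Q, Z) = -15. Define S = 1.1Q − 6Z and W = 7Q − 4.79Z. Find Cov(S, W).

By bilinearity, Cov(S, W) = ac·Var[Q] + bd·Var[Z] + (ad+bc)·Cov(Q, Z), with a=1.1, b=-6, c=7, d=-4.79.
ac·Var[Q] = 1.1·7·38 = 292.6
bd·Var[Z] = (-6)·(-4.79)·42.1 = 1209.954
(ad+bc)·Cov(Q, Z) = (-47.269)·(-15) = 709.035
Cov(S, W) = 292.6 + 1209.954 + 709.035 = 2211.589.

Cov(S, W) = 2211.589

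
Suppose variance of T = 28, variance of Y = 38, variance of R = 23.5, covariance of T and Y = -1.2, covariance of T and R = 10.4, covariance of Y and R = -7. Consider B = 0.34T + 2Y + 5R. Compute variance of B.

variance of B = a²·variance of T + b²·variance of Y + c²·variance of R + 2ab·covariance of T and Y + 2ac·covariance of T and R + 2bc·covariance of Y and R, with a = 0.34, b = 2, c = 5.
= 3.2368 + 152 + 587.5 + (-1.632) + 35.36 + (-140)
= 636.4648.

variance of B = 636.4648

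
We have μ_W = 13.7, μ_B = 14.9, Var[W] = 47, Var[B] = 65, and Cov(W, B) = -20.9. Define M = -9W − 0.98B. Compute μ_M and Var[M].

μ_M = (-9)·μ_W + (-0.98)·μ_B = (-9)·13.7 + (-0.98)·14.9 = -137.902.
Var[M] = a²·Var[W] + b²·Var[B] + 2ab·Cov(W, B) with a = -9, b = -0.98.
= (-9)²·47 + (-0.98)²·65 + 2·(-9)·(-0.98)·(-20.9)
= 3807 + 62.426 + (-368.676) = 3500.75.

μ_M = -137.902, Var[M] = 3500.75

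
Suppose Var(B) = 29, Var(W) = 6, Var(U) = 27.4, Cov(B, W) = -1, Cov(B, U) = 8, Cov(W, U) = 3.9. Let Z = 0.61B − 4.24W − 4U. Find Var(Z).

Var(Z) = 655.4773

Var(Z) = a²·Var(B) + b²·Var(W) + c²·Var(U) + 2ab·Cov(B, W) + 2ac·Cov(B, U) + 2bc·Cov(W, U), with a = 0.61, b = -4.24, c = -4.
= 10.7909 + 107.8656 + 438.4 + 5.1728 + (-39.04) + 132.288
= 655.4773.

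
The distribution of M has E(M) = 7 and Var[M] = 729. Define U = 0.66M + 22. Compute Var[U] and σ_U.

U = 0.66M + 22 is linear with a = 0.66, b = 22.
Var[U] = a²·Var[M] = 0.66²·729 = 317.5524 (the additive constant 22 does not affect variance).
σ_M = √729 = 27.
σ_U = |a|·σ_M = |0.66|·27 = 17.82.

Var[U] = 317.5524, σ_U = 17.82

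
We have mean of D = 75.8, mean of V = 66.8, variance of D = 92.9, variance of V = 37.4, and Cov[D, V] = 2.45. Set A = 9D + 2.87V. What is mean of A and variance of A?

mean of A = 9·mean of D + 2.87·mean of V = 9·75.8 + 2.87·66.8 = 873.916.
variance of A = a²·variance of D + b²·variance of V + 2ab·Cov[D, V] with a = 9, b = 2.87.
= 9²·92.9 + 2.87²·37.4 + 2·9·2.87·2.45
= 7524.9 + 308.06006 + 126.567 = 7959.52706.

mean of A = 873.916, variance of A = 7959.52706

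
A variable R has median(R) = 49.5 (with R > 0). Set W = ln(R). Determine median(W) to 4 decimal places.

ln(R) is monotone on this domain, so median(W) = ln(49.5) ≈ 3.902.

median(W) = 3.902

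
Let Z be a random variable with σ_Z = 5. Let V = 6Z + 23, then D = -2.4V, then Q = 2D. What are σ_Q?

σ_V = |6|·5 = 30.
σ_D = |-2.4|·30 = 72.
σ_Q = |2|·72 = 144.

σ_Q = 144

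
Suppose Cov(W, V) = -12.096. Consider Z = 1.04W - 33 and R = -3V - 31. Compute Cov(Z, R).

Cov(Z, R) = 37.73952

Cov(Z, R) = a·c·Cov(W, V) = 1.04·(-3)·(-12.096) = 37.73952. Additive constants drop out.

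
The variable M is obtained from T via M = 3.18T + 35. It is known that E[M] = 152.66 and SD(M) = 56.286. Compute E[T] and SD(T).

E[T] = 37, SD(T) = 17.7

From M = 3.18T + 35: E[M] = a·E[T] + b, so E[T] = (E[M] − b)/a = (152.66 − 35)/3.18 = 37.
SD(M) = |a|·SD(T), so SD(T) = 56.286/|3.18| = 17.7.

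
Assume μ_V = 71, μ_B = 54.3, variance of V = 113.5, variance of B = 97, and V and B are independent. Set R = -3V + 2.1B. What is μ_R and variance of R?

μ_R = (-3)·μ_V + 2.1·μ_B = (-3)·71 + 2.1·54.3 = -98.97.
variance of R = a²·variance of V + b²·variance of B + 2ab·Cov[V, B] with a = -3, b = 2.1.
Independence gives Cov[V, B] = 0.
= (-3)²·113.5 + 2.1²·97 + 2·(-3)·2.1·0
= 1021.5 + 427.77 + 0 = 1449.27.

μ_R = -98.97, variance of R = 1449.27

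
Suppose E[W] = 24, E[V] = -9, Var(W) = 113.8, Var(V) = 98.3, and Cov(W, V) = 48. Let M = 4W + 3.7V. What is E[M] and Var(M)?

E[M] = 4·E[W] + 3.7·E[V] = 4·24 + 3.7·(-9) = 62.7.
Var(M) = a²·Var(W) + b²·Var(V) + 2ab·Cov(W, V) with a = 4, b = 3.7.
= 4²·113.8 + 3.7²·98.3 + 2·4·3.7·48
= 1820.8 + 1345.727 + 1420.8 = 4587.327.

E[M] = 62.7, Var(M) = 4587.327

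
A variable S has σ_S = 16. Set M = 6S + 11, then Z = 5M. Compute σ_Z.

σ_Z = 480

σ_M = |6|·16 = 96.
σ_Z = |5|·96 = 480.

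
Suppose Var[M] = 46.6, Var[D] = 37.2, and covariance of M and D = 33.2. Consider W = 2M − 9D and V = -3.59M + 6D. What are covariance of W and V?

By bilinearity, covariance of W and V = ac·Var[M] + bd·Var[D] + (ad+bc)·covariance of M and D, with a=2, b=-9, c=-3.59, d=6.
ac·Var[M] = 2·(-3.59)·46.6 = -334.588
bd·Var[D] = (-9)·6·37.2 = -2008.8
(ad+bc)·covariance of M and D = (44.31)·33.2 = 1471.092
covariance of W and V = -334.588 + (-2008.8) + 1471.092 = -872.296.

covariance of W and V = -872.296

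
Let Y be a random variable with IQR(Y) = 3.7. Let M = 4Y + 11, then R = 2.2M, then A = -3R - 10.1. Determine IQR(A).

IQR(A) = 97.68

IQR(M) = |4|·3.7 = 14.8.
IQR(R) = |2.2|·14.8 = 32.56.
IQR(A) = |-3|·32.56 = 97.68.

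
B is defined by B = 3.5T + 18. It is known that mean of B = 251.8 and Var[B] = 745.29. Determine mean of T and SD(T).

From B = 3.5T + 18: mean of B = a·mean of T + b, so mean of T = (mean of B − b)/a = (251.8 − 18)/3.5 = 66.8.
SD(B) = √745.29 = 27.3.
SD(B) = |a|·SD(T), so SD(T) = 27.3/|3.5| = 7.8.

mean of T = 66.8, SD(T) = 7.8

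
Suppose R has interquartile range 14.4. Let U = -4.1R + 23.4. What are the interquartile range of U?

IQR(U) = 59.04

Under U = aR + b, IQR(U) = |a|·IQR(R) = |-4.1|·14.4 = 59.04 (shifts cancel; spread scales by |a|).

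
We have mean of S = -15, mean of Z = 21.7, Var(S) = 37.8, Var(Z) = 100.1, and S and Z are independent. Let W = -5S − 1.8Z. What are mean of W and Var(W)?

mean of W = (-5)·mean of S + (-1.8)·mean of Z = (-5)·(-15) + (-1.8)·21.7 = 35.94.
Var(W) = a²·Var(S) + b²·Var(Z) + 2ab·Cov(S, Z) with a = -5, b = -1.8.
Independence gives Cov(S, Z) = 0.
= (-5)²·37.8 + (-1.8)²·100.1 + 2·(-5)·(-1.8)·0
= 945 + 324.324 + 0 = 1269.324.

mean of W = 35.94, Var(W) = 1269.324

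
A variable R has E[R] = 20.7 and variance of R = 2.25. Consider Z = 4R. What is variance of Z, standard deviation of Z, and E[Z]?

variance of Z = 36, standard deviation of Z = 6, E[Z] = 82.8

Z = 4R is linear with a = 4, b = 0.
variance of Z = a²·variance of R = 4²·2.25 = 36.
standard deviation of R = √2.25 = 1.5.
standard deviation of Z = |a|·standard deviation of R = |4|·1.5 = 6.
E[Z] = a·E[R] + b = 4·20.7 = 82.8.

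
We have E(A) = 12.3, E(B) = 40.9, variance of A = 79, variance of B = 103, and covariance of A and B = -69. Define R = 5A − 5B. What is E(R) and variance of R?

E(R) = 5·E(A) + (-5)·E(B) = 5·12.3 + (-5)·40.9 = -143.
variance of R = a²·variance of A + b²·variance of B + 2ab·covariance of A and B with a = 5, b = -5.
= 5²·79 + (-5)²·103 + 2·5·(-5)·(-69)
= 1975 + 2575 + 3450 = 8000.

E(R) = -143, variance of R = 8000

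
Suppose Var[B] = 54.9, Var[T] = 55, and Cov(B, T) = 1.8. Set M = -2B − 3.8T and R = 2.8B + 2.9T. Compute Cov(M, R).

By bilinearity, Cov(M, R) = ac·Var[B] + bd·Var[T] + (ad+bc)·Cov(B, T), with a=-2, b=-3.8, c=2.8, d=2.9.
ac·Var[B] = (-2)·2.8·54.9 = -307.44
bd·Var[T] = (-3.8)·2.9·55 = -606.1
(ad+bc)·Cov(B, T) = (-16.44)·1.8 = -29.592
Cov(M, R) = -307.44 + (-606.1) + (-29.592) = -943.132.

Cov(M, R) = -943.132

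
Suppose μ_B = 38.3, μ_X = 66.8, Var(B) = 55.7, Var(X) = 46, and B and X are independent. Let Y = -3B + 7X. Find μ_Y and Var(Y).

μ_Y = (-3)·μ_B + 7·μ_X = (-3)·38.3 + 7·66.8 = 352.7.
Var(Y) = a²·Var(B) + b²·Var(X) + 2ab·covariance of B and X with a = -3, b = 7.
Independence gives covariance of B and X = 0.
= (-3)²·55.7 + 7²·46 + 2·(-3)·7·0
= 501.3 + 2254 + 0 = 2755.3.

μ_Y = 352.7, Var(Y) = 2755.3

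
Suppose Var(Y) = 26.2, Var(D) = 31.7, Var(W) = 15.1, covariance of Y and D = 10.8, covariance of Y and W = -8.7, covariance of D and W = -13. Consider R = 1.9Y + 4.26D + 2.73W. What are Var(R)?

Var(R) = a²·Var(Y) + b²·Var(D) + c²·Var(W) + 2ab·covariance of Y and D + 2ac·covariance of Y and W + 2bc·covariance of D and W, with a = 1.9, b = 4.26, c = 2.73.
= 94.582 + 575.27892 + 112.53879 + 174.8304 + (-90.2538) + (-302.3748)
= 564.60151.

Var(R) = 564.60151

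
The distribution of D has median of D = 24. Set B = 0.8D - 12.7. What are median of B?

A linear map preserves order up to sign, so median of B = a·median of D + b = 0.8·24 + (-12.7) = 6.5.

median of B = 6.5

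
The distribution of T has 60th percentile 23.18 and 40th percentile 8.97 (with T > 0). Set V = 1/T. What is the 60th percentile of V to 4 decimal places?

60th percentile of V = 0.1115

1/T is decreasing on T > 0, so percentile order reverses: P_{60}(V) uses P_{40}(T) = 8.97.
P_{60}(V) = 1/8.97 ≈ 0.1115.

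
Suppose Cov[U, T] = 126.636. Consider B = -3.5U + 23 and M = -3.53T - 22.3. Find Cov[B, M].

Cov[B, M] = a·c·Cov[U, T] = (-3.5)·(-3.53)·126.636 = 1564.58778. Additive constants drop out.

Cov[B, M] = 1564.58778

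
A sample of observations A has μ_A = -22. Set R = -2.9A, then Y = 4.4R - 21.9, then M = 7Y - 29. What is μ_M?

μ_R = (-2.9)·(-22) = 63.8.
μ_Y = 4.4·63.8 + (-21.9) = 258.82.
μ_M = 7·258.82 + (-29) = 1782.74.

μ_M = 1782.74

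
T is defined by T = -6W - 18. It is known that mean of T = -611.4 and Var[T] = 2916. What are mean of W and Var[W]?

From T = -6W - 18: mean of T = a·mean of W + b, so mean of W = (mean of T − b)/a = (-611.4 − (-18))/(-6) = 98.9.
Var[T] = a²·Var[W], so Var[W] = 2916/(-6)² = 81.

mean of W = 98.9, Var[W] = 81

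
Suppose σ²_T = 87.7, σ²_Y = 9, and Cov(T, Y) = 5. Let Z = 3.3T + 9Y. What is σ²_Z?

σ²_Z = a²·σ²_T + b²·σ²_Y + 2ab·Cov(T, Y) with a = 3.3, b = 9.
= 3.3²·87.7 + 9²·9 + 2·3.3·9·5
= 955.053 + 729 + 297 = 1981.053.

σ²_Z = 1981.053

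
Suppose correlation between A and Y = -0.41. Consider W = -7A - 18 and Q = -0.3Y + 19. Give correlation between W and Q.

correlation between W and Q = -0.41

Linear rescalings preserve correlation up to sign; here the slopes -7 and -0.3 have the same sign, so correlation between W and Q = correlation between A and Y = -0.41.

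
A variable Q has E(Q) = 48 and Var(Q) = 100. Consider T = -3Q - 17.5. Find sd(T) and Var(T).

T = -3Q - 17.5 is linear with a = -3, b = -17.5.
sd(Q) = √100 = 10.
sd(T) = |a|·sd(Q) = |-3|·10 = 30.
Var(T) = a²·Var(Q) = (-3)²·100 = 900 (the additive constant -17.5 does not affect variance).

sd(T) = 30, Var(T) = 900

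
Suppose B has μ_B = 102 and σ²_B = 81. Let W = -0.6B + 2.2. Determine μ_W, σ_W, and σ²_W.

W = -0.6B + 2.2 is linear with a = -0.6, b = 2.2.
μ_W = a·μ_B + b = (-0.6)·102 + 2.2 = -59.
σ_B = √81 = 9.
σ_W = |a|·σ_B = |-0.6|·9 = 5.4.
σ²_W = a²·σ²_B = (-0.6)²·81 = 29.16 (the additive constant 2.2 does not affect variance).

μ_W = -59, σ_W = 5.4, σ²_W = 29.16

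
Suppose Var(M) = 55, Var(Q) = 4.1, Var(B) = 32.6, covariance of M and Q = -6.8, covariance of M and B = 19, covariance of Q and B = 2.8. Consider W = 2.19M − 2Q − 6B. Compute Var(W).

Var(W) = 1081.2335

Var(W) = a²·Var(M) + b²·Var(Q) + c²·Var(B) + 2ab·covariance of M and Q + 2ac·covariance of M and B + 2bc·covariance of Q and B, with a = 2.19, b = -2, c = -6.
= 263.7855 + 16.4 + 1173.6 + 59.568 + (-499.32) + 67.2
= 1081.2335.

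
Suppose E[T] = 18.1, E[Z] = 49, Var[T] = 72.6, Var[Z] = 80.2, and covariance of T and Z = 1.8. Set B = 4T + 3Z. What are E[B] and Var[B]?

E[B] = 219.4, Var[B] = 1926.6

E[B] = 4·E[T] + 3·E[Z] = 4·18.1 + 3·49 = 219.4.
Var[B] = a²·Var[T] + b²·Var[Z] + 2ab·covariance of T and Z with a = 4, b = 3.
= 4²·72.6 + 3²·80.2 + 2·4·3·1.8
= 1161.6 + 721.8 + 43.2 = 1926.6.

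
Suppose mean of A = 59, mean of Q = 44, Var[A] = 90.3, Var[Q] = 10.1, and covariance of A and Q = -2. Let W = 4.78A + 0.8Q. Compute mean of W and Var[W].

mean of W = 317.22, Var[W] = 2054.37852

mean of W = 4.78·mean of A + 0.8·mean of Q = 4.78·59 + 0.8·44 = 317.22.
Var[W] = a²·Var[A] + b²·Var[Q] + 2ab·covariance of A and Q with a = 4.78, b = 0.8.
= 4.78²·90.3 + 0.8²·10.1 + 2·4.78·0.8·(-2)
= 2063.21052 + 6.464 + (-15.296) = 2054.37852.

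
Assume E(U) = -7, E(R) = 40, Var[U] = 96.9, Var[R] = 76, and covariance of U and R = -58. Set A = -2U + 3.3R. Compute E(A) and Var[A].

E(A) = 146, Var[A] = 1980.84

E(A) = (-2)·E(U) + 3.3·E(R) = (-2)·(-7) + 3.3·40 = 146.
Var[A] = a²·Var[U] + b²·Var[R] + 2ab·covariance of U and R with a = -2, b = 3.3.
= (-2)²·96.9 + 3.3²·76 + 2·(-2)·3.3·(-58)
= 387.6 + 827.64 + 765.6 = 1980.84.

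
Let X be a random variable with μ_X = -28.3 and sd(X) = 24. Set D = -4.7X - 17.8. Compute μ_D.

D = -4.7X - 17.8 is linear with a = -4.7, b = -17.8.
μ_D = a·μ_X + b = (-4.7)·(-28.3) + (-17.8) = 115.21.

μ_D = 115.21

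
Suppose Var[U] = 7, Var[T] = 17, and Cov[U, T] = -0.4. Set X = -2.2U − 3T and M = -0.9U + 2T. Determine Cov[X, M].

Cov[X, M] = -87.46

By bilinearity, Cov[X, M] = ac·Var[U] + bd·Var[T] + (ad+bc)·Cov[U, T], with a=-2.2, b=-3, c=-0.9, d=2.
ac·Var[U] = (-2.2)·(-0.9)·7 = 13.86
bd·Var[T] = (-3)·2·17 = -102
(ad+bc)·Cov[U, T] = (-1.7)·(-0.4) = 0.68
Cov[X, M] = 13.86 + (-102) + 0.68 = -87.46.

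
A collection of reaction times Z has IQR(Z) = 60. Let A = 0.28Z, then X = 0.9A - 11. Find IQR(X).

IQR(A) = |0.28|·60 = 16.8.
IQR(X) = |0.9|·16.8 = 15.12.

IQR(X) = 15.12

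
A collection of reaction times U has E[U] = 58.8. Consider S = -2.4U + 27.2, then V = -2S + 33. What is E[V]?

E[V] = 260.84

E[S] = (-2.4)·58.8 + 27.2 = -113.92.
E[V] = (-2)·(-113.92) + 33 = 260.84.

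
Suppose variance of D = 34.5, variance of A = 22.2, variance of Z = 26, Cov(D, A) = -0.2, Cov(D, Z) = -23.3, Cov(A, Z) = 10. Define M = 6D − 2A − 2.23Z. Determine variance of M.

variance of M = a²·variance of D + b²·variance of A + c²·variance of Z + 2ab·Cov(D, A) + 2ac·Cov(D, Z) + 2bc·Cov(A, Z), with a = 6, b = -2, c = -2.23.
= 1242 + 88.8 + 129.2954 + 4.8 + 623.508 + 89.2
= 2177.6034.

variance of M = 2177.6034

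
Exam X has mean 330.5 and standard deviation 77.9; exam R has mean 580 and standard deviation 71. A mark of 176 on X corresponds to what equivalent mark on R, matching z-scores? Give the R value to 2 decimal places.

R = 439.18

z = (176 − 330.5)/77.9 ≈ -1.9833.
R = 580 + z·71 = 580 + (176 − 330.5)·71/77.9 ≈ 439.18.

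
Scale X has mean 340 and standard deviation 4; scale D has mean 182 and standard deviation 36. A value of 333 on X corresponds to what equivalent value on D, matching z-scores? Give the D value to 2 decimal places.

D = 119.00

z = (333 − 340)/4 = -1.75.
D = 182 + z·36 = 182 + (333 − 340)·36/4 = 119.00.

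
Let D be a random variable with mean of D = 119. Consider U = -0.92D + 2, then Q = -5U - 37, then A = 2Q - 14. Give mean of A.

mean of U = (-0.92)·119 + 2 = -107.48.
mean of Q = (-5)·(-107.48) + (-37) = 500.4.
mean of A = 2·500.4 + (-14) = 986.8.

mean of A = 986.8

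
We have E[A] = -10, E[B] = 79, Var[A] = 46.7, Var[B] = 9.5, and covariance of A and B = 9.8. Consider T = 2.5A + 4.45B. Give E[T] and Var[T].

E[T] = 326.55, Var[T] = 698.04875

E[T] = 2.5·E[A] + 4.45·E[B] = 2.5·(-10) + 4.45·79 = 326.55.
Var[T] = a²·Var[A] + b²·Var[B] + 2ab·covariance of A and B with a = 2.5, b = 4.45.
= 2.5²·46.7 + 4.45²·9.5 + 2·2.5·4.45·9.8
= 291.875 + 188.12375 + 218.05 = 698.04875.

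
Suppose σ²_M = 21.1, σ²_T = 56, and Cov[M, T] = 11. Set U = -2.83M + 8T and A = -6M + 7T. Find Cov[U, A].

Cov[U, A] = 2748.368

By bilinearity, Cov[U, A] = ac·σ²_M + bd·σ²_T + (ad+bc)·Cov[M, T], with a=-2.83, b=8, c=-6, d=7.
ac·σ²_M = (-2.83)·(-6)·21.1 = 358.278
bd·σ²_T = 8·7·56 = 3136
(ad+bc)·Cov[M, T] = (-67.81)·11 = -745.91
Cov[U, A] = 358.278 + 3136 + (-745.91) = 2748.368.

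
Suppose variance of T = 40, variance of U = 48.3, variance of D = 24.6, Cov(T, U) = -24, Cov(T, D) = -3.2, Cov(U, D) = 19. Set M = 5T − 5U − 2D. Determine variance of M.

variance of M = a²·variance of T + b²·variance of U + c²·variance of D + 2ab·Cov(T, U) + 2ac·Cov(T, D) + 2bc·Cov(U, D), with a = 5, b = -5, c = -2.
= 1000 + 1207.5 + 98.4 + 1200 + 64 + 380
= 3949.9.

variance of M = 3949.9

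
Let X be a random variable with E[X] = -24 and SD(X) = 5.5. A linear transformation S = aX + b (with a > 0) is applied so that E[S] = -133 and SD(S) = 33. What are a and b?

a = 6, b = 11

SD(S) = a·SD(X) (a > 0), so a = 33/5.5 = 6.
E[S] = a·E[X] + b, so b = -133 − 6·(-24) = 11.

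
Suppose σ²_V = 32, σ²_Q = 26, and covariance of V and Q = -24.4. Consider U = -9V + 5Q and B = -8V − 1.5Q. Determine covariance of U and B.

By bilinearity, covariance of U and B = ac·σ²_V + bd·σ²_Q + (ad+bc)·covariance of V and Q, with a=-9, b=5, c=-8, d=-1.5.
ac·σ²_V = (-9)·(-8)·32 = 2304
bd·σ²_Q = 5·(-1.5)·26 = -195
(ad+bc)·covariance of V and Q = (-26.5)·(-24.4) = 646.6
covariance of U and B = 2304 + (-195) + 646.6 = 2755.6.

covariance of U and B = 2755.6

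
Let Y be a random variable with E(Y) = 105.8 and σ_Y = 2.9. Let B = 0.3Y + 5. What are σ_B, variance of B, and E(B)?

B = 0.3Y + 5 is linear with a = 0.3, b = 5.
σ_B = |a|·σ_Y = |0.3|·2.9 = 0.87.
variance of Y = 2.9² = 8.41.
variance of B = a²·variance of Y = 0.3²·8.41 = 0.7569 (the additive constant 5 does not affect variance).
E(B) = a·E(Y) + b = 0.3·105.8 + 5 = 36.74.

σ_B = 0.87, variance of B = 0.7569, E(B) = 36.74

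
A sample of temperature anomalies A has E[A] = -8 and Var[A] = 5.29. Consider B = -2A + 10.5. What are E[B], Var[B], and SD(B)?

E[B] = 26.5, Var[B] = 21.16, SD(B) = 4.6

B = -2A + 10.5 is linear with a = -2, b = 10.5.
E[B] = a·E[A] + b = (-2)·(-8) + 10.5 = 26.5.
Var[B] = a²·Var[A] = (-2)²·5.29 = 21.16 (the additive constant 10.5 does not affect variance).
SD(A) = √5.29 = 2.3.
SD(B) = |a|·SD(A) = |-2|·2.3 = 4.6.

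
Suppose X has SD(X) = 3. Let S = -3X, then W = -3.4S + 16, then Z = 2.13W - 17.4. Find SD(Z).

SD(S) = |-3|·3 = 9.
SD(W) = |-3.4|·9 = 30.6.
SD(Z) = |2.13|·30.6 = 65.178.

SD(Z) = 65.178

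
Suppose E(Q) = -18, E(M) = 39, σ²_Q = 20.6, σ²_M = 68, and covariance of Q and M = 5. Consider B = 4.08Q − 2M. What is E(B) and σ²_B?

E(B) = 4.08·E(Q) + (-2)·E(M) = 4.08·(-18) + (-2)·39 = -151.44.
σ²_B = a²·σ²_Q + b²·σ²_M + 2ab·covariance of Q and M with a = 4.08, b = -2.
= 4.08²·20.6 + (-2)²·68 + 2·4.08·(-2)·5
= 342.91584 + 272 + (-81.6) = 533.31584.

E(B) = -151.44, σ²_B = 533.31584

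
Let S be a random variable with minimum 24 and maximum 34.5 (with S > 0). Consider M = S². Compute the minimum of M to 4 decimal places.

S² is increasing on this domain, so min(M) comes from min(S) = 24: min(M) = square(24) = 576.

min(M) = 576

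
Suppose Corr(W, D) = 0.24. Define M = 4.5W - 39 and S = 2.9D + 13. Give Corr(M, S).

Linear rescalings preserve correlation up to sign; here the slopes 4.5 and 2.9 have the same sign, so Corr(M, S) = Corr(W, D) = 0.24.

Corr(M, S) = 0.24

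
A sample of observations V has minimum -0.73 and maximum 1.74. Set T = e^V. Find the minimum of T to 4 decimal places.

e^V is increasing on this domain, so min(T) comes from min(V) = -0.73: min(T) = exp(-0.73) ≈ 0.4819.

min(T) = 0.4819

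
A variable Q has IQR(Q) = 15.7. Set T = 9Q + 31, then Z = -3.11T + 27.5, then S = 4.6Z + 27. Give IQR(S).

IQR(T) = |9|·15.7 = 141.3.
IQR(Z) = |-3.11|·141.3 = 439.443.
IQR(S) = |4.6|·439.443 = 2021.4378.

IQR(S) = 2021.4378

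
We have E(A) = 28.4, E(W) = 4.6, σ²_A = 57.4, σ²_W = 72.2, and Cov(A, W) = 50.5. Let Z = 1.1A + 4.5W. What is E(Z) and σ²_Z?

E(Z) = 51.94, σ²_Z = 2031.454

E(Z) = 1.1·E(A) + 4.5·E(W) = 1.1·28.4 + 4.5·4.6 = 51.94.
σ²_Z = a²·σ²_A + b²·σ²_W + 2ab·Cov(A, W) with a = 1.1, b = 4.5.
= 1.1²·57.4 + 4.5²·72.2 + 2·1.1·4.5·50.5
= 69.454 + 1462.05 + 499.95 = 2031.454.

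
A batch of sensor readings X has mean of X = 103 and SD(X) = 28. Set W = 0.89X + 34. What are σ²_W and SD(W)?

W = 0.89X + 34 is linear with a = 0.89, b = 34.
σ²_X = 28² = 784.
σ²_W = a²·σ²_X = 0.89²·784 = 621.0064 (the additive constant 34 does not affect variance).
SD(W) = |a|·SD(X) = |0.89|·28 = 24.92.

σ²_W = 621.0064, SD(W) = 24.92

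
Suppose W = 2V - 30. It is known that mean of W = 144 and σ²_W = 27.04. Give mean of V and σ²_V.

From W = 2V - 30: mean of W = a·mean of V + b, so mean of V = (mean of W − b)/a = (144 − (-30))/2 = 87.
σ²_W = a²·σ²_V, so σ²_V = 27.04/2² = 6.76.

mean of V = 87, σ²_V = 6.76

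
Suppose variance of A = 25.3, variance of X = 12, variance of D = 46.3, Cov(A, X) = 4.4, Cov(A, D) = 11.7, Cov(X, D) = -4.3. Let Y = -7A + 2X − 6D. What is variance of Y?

variance of Y = a²·variance of A + b²·variance of X + c²·variance of D + 2ab·Cov(A, X) + 2ac·Cov(A, D) + 2bc·Cov(X, D), with a = -7, b = 2, c = -6.
= 1239.7 + 48 + 1666.8 + (-123.2) + 982.8 + 103.2
= 3917.3.

variance of Y = 3917.3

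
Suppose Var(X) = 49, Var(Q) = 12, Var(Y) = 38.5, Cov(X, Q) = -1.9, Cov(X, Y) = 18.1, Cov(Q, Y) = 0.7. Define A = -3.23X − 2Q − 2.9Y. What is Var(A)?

Var(A) = 1205.6545

Var(A) = a²·Var(X) + b²·Var(Q) + c²·Var(Y) + 2ab·Cov(X, Q) + 2ac·Cov(X, Y) + 2bc·Cov(Q, Y), with a = -3.23, b = -2, c = -2.9.
= 511.2121 + 48 + 323.785 + (-24.548) + 339.0854 + 8.12
= 1205.6545.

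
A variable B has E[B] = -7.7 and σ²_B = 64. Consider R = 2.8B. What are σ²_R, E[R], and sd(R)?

R = 2.8B is linear with a = 2.8, b = 0.
σ²_R = a²·σ²_B = 2.8²·64 = 501.76.
E[R] = a·E[B] + b = 2.8·(-7.7) = -21.56.
sd(B) = √64 = 8.
sd(R) = |a|·sd(B) = |2.8|·8 = 22.4.

σ²_R = 501.76, E[R] = -21.56, sd(R) = 22.4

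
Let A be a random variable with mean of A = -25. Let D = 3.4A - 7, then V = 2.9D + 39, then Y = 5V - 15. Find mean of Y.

mean of Y = -1154

mean of D = 3.4·(-25) + (-7) = -92.
mean of V = 2.9·(-92) + 39 = -227.8.
mean of Y = 5·(-227.8) + (-15) = -1154.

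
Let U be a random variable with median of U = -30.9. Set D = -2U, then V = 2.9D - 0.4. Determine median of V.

median of V = 178.82

median of D = (-2)·(-30.9) = 61.8.
median of V = 2.9·61.8 + (-0.4) = 178.82.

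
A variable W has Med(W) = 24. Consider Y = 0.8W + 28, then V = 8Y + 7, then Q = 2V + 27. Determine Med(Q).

Med(Y) = 0.8·24 + 28 = 47.2.
Med(V) = 8·47.2 + 7 = 384.6.
Med(Q) = 2·384.6 + 27 = 796.2.

Med(Q) = 796.2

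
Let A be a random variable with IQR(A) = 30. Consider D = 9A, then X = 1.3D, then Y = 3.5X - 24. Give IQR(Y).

IQR(D) = |9|·30 = 270.
IQR(X) = |1.3|·270 = 351.
IQR(Y) = |3.5|·351 = 1228.5.

IQR(Y) = 1228.5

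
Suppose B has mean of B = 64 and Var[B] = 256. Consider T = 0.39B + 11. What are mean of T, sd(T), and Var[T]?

mean of T = 35.96, sd(T) = 6.24, Var[T] = 38.9376

T = 0.39B + 11 is linear with a = 0.39, b = 11.
mean of T = a·mean of B + b = 0.39·64 + 11 = 35.96.
sd(B) = √256 = 16.
sd(T) = |a|·sd(B) = |0.39|·16 = 6.24.
Var[T] = a²·Var[B] = 0.39²·256 = 38.9376 (the additive constant 11 does not affect variance).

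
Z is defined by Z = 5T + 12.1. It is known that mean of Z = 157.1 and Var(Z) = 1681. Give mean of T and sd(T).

From Z = 5T + 12.1: mean of Z = a·mean of T + b, so mean of T = (mean of Z − b)/a = (157.1 − 12.1)/5 = 29.
sd(Z) = √1681 = 41.
sd(Z) = |a|·sd(T), so sd(T) = 41/|5| = 8.2.

mean of T = 29, sd(T) = 8.2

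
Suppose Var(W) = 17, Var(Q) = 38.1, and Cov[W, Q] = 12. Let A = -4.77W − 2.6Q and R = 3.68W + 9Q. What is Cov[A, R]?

By bilinearity, Cov[A, R] = ac·Var(W) + bd·Var(Q) + (ad+bc)·Cov[W, Q], with a=-4.77, b=-2.6, c=3.68, d=9.
ac·Var(W) = (-4.77)·3.68·17 = -298.4112
bd·Var(Q) = (-2.6)·9·38.1 = -891.54
(ad+bc)·Cov[W, Q] = (-52.498)·12 = -629.976
Cov[A, R] = -298.4112 + (-891.54) + (-629.976) = -1819.9272.

Cov[A, R] = -1819.9272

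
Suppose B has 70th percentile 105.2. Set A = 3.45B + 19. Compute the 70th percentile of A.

Since a = 3.45 > 0 the transformation is increasing, so the 70th percentile of A = a·(P_{70} of B) + b = 3.45·105.2 + 19 = 381.94.

70th percentile of A = 381.94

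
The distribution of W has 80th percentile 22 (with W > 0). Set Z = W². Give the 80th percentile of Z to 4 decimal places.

W² is increasing, so P_{80}(Z) = g(P_{80}(W)) = 484.

80th percentile of Z = 484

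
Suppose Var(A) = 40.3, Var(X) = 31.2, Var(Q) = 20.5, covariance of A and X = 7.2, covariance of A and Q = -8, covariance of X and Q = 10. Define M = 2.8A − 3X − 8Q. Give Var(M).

Var(M) = 2626.192

Var(M) = a²·Var(A) + b²·Var(X) + c²·Var(Q) + 2ab·covariance of A and X + 2ac·covariance of A and Q + 2bc·covariance of X and Q, with a = 2.8, b = -3, c = -8.
= 315.952 + 280.8 + 1312 + (-120.96) + 358.4 + 480
= 2626.192.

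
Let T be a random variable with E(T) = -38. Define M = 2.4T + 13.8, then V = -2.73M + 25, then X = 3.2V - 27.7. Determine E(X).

E(M) = 2.4·(-38) + 13.8 = -77.4.
E(V) = (-2.73)·(-77.4) + 25 = 236.302.
E(X) = 3.2·236.302 + (-27.7) = 728.4664.

E(X) = 728.4664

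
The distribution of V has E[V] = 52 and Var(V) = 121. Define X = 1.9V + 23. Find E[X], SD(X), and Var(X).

X = 1.9V + 23 is linear with a = 1.9, b = 23.
E[X] = a·E[V] + b = 1.9·52 + 23 = 121.8.
SD(V) = √121 = 11.
SD(X) = |a|·SD(V) = |1.9|·11 = 20.9.
Var(X) = a²·Var(V) = 1.9²·121 = 436.81 (the additive constant 23 does not affect variance).

E[X] = 121.8, SD(X) = 20.9, Var(X) = 436.81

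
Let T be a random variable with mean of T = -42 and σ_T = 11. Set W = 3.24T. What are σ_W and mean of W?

σ_W = 35.64, mean of W = -136.08

W = 3.24T is linear with a = 3.24, b = 0.
σ_W = |a|·σ_T = |3.24|·11 = 35.64.
mean of W = a·mean of T + b = 3.24·(-42) = -136.08.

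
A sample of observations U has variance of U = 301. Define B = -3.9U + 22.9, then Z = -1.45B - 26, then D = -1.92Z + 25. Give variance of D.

variance of D = 35484.13080576

variance of B = (-3.9)²·301 = 4578.21.
variance of Z = (-1.45)²·4578.21 = 9625.686525.
variance of D = (-1.92)²·9625.686525 = 35484.13080576.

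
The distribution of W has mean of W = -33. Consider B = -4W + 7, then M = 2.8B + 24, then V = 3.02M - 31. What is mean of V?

mean of B = (-4)·(-33) + 7 = 139.
mean of M = 2.8·139 + 24 = 413.2.
mean of V = 3.02·413.2 + (-31) = 1216.864.

mean of V = 1216.864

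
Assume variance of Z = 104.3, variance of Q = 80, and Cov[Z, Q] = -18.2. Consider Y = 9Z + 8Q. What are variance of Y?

variance of Y = a²·variance of Z + b²·variance of Q + 2ab·Cov[Z, Q] with a = 9, b = 8.
= 9²·104.3 + 8²·80 + 2·9·8·(-18.2)
= 8448.3 + 5120 + (-2620.8) = 10947.5.

variance of Y = 10947.5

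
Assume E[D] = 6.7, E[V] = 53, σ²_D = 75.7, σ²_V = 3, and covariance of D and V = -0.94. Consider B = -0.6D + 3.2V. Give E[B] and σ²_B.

E[B] = 165.58, σ²_B = 61.5816

E[B] = (-0.6)·E[D] + 3.2·E[V] = (-0.6)·6.7 + 3.2·53 = 165.58.
σ²_B = a²·σ²_D + b²·σ²_V + 2ab·covariance of D and V with a = -0.6, b = 3.2.
= (-0.6)²·75.7 + 3.2²·3 + 2·(-0.6)·3.2·(-0.94)
= 27.252 + 30.72 + 3.6096 = 61.5816.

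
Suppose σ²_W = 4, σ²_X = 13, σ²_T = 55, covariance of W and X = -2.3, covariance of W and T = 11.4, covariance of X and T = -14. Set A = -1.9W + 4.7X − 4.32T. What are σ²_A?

σ²_A = 2124.7744

σ²_A = a²·σ²_W + b²·σ²_X + c²·σ²_T + 2ab·covariance of W and X + 2ac·covariance of W and T + 2bc·covariance of X and T, with a = -1.9, b = 4.7, c = -4.32.
= 14.44 + 287.17 + 1026.432 + 41.078 + 187.1424 + 568.512
= 2124.7744.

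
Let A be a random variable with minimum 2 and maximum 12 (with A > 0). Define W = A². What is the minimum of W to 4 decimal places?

A² is increasing on this domain, so min(W) comes from min(A) = 2: min(W) = square(2) = 4.

min(W) = 4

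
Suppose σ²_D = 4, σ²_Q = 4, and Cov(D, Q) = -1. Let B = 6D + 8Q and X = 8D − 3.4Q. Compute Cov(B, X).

By bilinearity, Cov(B, X) = ac·σ²_D + bd·σ²_Q + (ad+bc)·Cov(D, Q), with a=6, b=8, c=8, d=-3.4.
ac·σ²_D = 6·8·4 = 192
bd·σ²_Q = 8·(-3.4)·4 = -108.8
(ad+bc)·Cov(D, Q) = (43.6)·(-1) = -43.6
Cov(B, X) = 192 + (-108.8) + (-43.6) = 39.6.

Cov(B, X) = 39.6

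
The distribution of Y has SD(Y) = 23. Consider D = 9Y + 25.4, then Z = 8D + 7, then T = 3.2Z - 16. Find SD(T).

SD(T) = 5299.2

SD(D) = |9|·23 = 207.
SD(Z) = |8|·207 = 1656.
SD(T) = |3.2|·1656 = 5299.2.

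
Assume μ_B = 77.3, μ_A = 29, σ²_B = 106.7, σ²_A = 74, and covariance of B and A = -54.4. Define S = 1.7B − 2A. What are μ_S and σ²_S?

μ_S = 1.7·μ_B + (-2)·μ_A = 1.7·77.3 + (-2)·29 = 73.41.
σ²_S = a²·σ²_B + b²·σ²_A + 2ab·covariance of B and A with a = 1.7, b = -2.
= 1.7²·106.7 + (-2)²·74 + 2·1.7·(-2)·(-54.4)
= 308.363 + 296 + 369.92 = 974.283.

μ_S = 73.41, σ²_S = 974.283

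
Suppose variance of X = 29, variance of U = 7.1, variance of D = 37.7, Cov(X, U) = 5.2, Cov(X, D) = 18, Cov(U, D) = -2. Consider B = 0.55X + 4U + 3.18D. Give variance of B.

variance of B = a²·variance of X + b²·variance of U + c²·variance of D + 2ab·Cov(X, U) + 2ac·Cov(X, D) + 2bc·Cov(U, D), with a = 0.55, b = 4, c = 3.18.
= 8.7725 + 113.6 + 381.23748 + 22.88 + 62.964 + (-50.88)
= 538.57398.

variance of B = 538.57398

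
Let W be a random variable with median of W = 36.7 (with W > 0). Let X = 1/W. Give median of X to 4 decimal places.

median of X = 0.0272

1/W is monotone on this domain, so median of X = 1/(36.7) ≈ 0.0272.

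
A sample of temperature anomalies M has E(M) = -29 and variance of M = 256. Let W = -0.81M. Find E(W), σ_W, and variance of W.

W = -0.81M is linear with a = -0.81, b = 0.
E(W) = a·E(M) + b = (-0.81)·(-29) = 23.49.
σ_M = √256 = 16.
σ_W = |a|·σ_M = |-0.81|·16 = 12.96.
variance of W = a²·variance of M = (-0.81)²·256 = 167.9616.

E(W) = 23.49, σ_W = 12.96, variance of W = 167.9616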